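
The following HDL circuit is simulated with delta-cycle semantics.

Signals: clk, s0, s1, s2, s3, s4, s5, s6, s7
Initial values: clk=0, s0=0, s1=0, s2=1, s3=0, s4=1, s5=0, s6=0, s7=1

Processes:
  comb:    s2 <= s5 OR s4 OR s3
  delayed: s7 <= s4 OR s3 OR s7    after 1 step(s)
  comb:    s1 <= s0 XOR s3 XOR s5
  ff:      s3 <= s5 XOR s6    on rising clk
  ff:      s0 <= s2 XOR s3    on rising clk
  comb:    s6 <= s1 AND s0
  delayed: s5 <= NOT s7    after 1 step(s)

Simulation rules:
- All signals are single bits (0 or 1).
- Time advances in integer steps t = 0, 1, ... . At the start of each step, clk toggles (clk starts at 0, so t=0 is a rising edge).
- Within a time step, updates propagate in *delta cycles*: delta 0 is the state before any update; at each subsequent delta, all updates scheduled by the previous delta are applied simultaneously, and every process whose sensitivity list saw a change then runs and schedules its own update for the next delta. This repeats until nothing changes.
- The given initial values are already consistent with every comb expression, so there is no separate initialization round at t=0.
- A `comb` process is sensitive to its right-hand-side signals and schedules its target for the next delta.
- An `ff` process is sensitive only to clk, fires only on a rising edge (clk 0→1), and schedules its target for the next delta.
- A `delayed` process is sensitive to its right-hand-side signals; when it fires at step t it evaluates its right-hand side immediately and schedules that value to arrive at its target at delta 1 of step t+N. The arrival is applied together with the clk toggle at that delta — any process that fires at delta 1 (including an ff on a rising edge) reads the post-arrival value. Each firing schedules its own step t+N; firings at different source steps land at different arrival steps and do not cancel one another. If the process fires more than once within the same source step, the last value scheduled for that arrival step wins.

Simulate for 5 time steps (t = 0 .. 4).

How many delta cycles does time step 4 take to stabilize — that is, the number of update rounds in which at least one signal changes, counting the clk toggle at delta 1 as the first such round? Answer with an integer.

2

[bits: s7,s5,clk,s1,s3,s4,s0,s2,s6]
t=0: Δ0=100001010 Δ1=101001010 Δ2=101001110 Δ3=101101110 Δ4=101101111 | 4Δ
t=1: Δ0=101101111 Δ1=100101111 | 1Δ
t=2: Δ0=100101111 Δ1=101101111 Δ2=101111111 Δ3=101011111 Δ4=101011110 | 4Δ
t=3: Δ0=101011110 Δ1=100011110 | 1Δ
t=4: Δ0=100011110 Δ1=101011110 Δ2=101001010 | 2Δ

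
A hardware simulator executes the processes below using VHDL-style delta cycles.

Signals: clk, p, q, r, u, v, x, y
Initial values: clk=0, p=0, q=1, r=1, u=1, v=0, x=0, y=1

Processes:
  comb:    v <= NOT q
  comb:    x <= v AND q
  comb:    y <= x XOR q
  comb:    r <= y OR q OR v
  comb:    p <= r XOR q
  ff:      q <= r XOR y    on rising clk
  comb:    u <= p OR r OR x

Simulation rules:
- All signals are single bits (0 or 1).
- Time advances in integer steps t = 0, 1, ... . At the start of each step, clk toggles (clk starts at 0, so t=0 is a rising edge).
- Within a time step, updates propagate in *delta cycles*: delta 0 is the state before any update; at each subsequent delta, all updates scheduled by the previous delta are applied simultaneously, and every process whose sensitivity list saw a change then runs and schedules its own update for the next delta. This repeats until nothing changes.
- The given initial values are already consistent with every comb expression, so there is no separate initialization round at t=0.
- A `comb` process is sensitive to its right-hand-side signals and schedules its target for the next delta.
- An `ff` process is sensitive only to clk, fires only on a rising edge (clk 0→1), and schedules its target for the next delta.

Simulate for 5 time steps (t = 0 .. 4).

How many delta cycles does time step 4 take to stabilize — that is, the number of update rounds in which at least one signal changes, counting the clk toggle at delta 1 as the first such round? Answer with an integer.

3

t=0 Δ0: v=0 r=1 q=1 p=0 y=1 u=1 x=0 clk=0
  Δ1: clk:0→1
  Δ2: q:1→0
  Δ3: v:0→1, p:0→1, y:1→0
  (3Δ to stable)
t=1 Δ0: v=1 r=1 q=0 p=1 y=0 u=1 x=0 clk=1
  Δ1: clk:1→0
  (1Δ to stable)
t=2 Δ0: v=1 r=1 q=0 p=1 y=0 u=1 x=0 clk=0
  Δ1: clk:0→1
  Δ2: q:0→1
  Δ3: v:1→0, p:1→0, y:0→1, x:0→1
  Δ4: y:1→0, x:1→0
  Δ5: y:0→1
  (5Δ to stable)
t=3 Δ0: v=0 r=1 q=1 p=0 y=1 u=1 x=0 clk=1
  Δ1: clk:1→0
  (1Δ to stable)
t=4 Δ0: v=0 r=1 q=1 p=0 y=1 u=1 x=0 clk=0
  Δ1: clk:0→1
  Δ2: q:1→0
  Δ3: v:0→1, p:0→1, y:1→0
  (3Δ to stable)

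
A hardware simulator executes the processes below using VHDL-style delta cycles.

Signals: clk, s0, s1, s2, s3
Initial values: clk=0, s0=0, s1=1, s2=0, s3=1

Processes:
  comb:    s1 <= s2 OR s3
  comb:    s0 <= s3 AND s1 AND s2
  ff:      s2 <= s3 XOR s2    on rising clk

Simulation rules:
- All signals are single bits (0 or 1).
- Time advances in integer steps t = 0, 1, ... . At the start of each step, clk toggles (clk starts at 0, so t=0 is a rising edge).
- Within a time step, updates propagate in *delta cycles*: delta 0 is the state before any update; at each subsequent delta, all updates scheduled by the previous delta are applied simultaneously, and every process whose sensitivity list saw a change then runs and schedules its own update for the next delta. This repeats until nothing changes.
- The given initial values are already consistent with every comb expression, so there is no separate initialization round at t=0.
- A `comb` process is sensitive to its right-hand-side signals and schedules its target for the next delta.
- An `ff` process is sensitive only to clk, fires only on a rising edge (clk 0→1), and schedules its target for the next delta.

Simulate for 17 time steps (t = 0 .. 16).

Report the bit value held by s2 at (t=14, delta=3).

0

t0.Δ0 s3=1 s1=1 clk=0 s0=0 s2=0
t0.Δ1 s3=1 s1=1 clk=1 s0=0 s2=0
t0.Δ2 s3=1 s1=1 clk=1 s0=0 s2=1
t0.Δ3 s3=1 s1=1 clk=1 s0=1 s2=1
t1.Δ0 s3=1 s1=1 clk=1 s0=1 s2=1
t1.Δ1 s3=1 s1=1 clk=0 s0=1 s2=1
t2.Δ0 s3=1 s1=1 clk=0 s0=1 s2=1
t2.Δ1 s3=1 s1=1 clk=1 s0=1 s2=1
t2.Δ2 s3=1 s1=1 clk=1 s0=1 s2=0
t2.Δ3 s3=1 s1=1 clk=1 s0=0 s2=0
t3.Δ0 s3=1 s1=1 clk=1 s0=0 s2=0
t3.Δ1 s3=1 s1=1 clk=0 s0=0 s2=0
t4.Δ0 s3=1 s1=1 clk=0 s0=0 s2=0
t4.Δ1 s3=1 s1=1 clk=1 s0=0 s2=0
t4.Δ2 s3=1 s1=1 clk=1 s0=0 s2=1
t4.Δ3 s3=1 s1=1 clk=1 s0=1 s2=1
t5.Δ0 s3=1 s1=1 clk=1 s0=1 s2=1
t5.Δ1 s3=1 s1=1 clk=0 s0=1 s2=1
t6.Δ0 s3=1 s1=1 clk=0 s0=1 s2=1
t6.Δ1 s3=1 s1=1 clk=1 s0=1 s2=1
t6.Δ2 s3=1 s1=1 clk=1 s0=1 s2=0
t6.Δ3 s3=1 s1=1 clk=1 s0=0 s2=0
t7.Δ0 s3=1 s1=1 clk=1 s0=0 s2=0
t7.Δ1 s3=1 s1=1 clk=0 s0=0 s2=0
t8.Δ0 s3=1 s1=1 clk=0 s0=0 s2=0
t8.Δ1 s3=1 s1=1 clk=1 s0=0 s2=0
t8.Δ2 s3=1 s1=1 clk=1 s0=0 s2=1
t8.Δ3 s3=1 s1=1 clk=1 s0=1 s2=1
t9.Δ0 s3=1 s1=1 clk=1 s0=1 s2=1
t9.Δ1 s3=1 s1=1 clk=0 s0=1 s2=1
t10.Δ0 s3=1 s1=1 clk=0 s0=1 s2=1
t10.Δ1 s3=1 s1=1 clk=1 s0=1 s2=1
t10.Δ2 s3=1 s1=1 clk=1 s0=1 s2=0
t10.Δ3 s3=1 s1=1 clk=1 s0=0 s2=0
t11.Δ0 s3=1 s1=1 clk=1 s0=0 s2=0
t11.Δ1 s3=1 s1=1 clk=0 s0=0 s2=0
t12.Δ0 s3=1 s1=1 clk=0 s0=0 s2=0
t12.Δ1 s3=1 s1=1 clk=1 s0=0 s2=0
t12.Δ2 s3=1 s1=1 clk=1 s0=0 s2=1
t12.Δ3 s3=1 s1=1 clk=1 s0=1 s2=1
t13.Δ0 s3=1 s1=1 clk=1 s0=1 s2=1
t13.Δ1 s3=1 s1=1 clk=0 s0=1 s2=1
t14.Δ0 s3=1 s1=1 clk=0 s0=1 s2=1
t14.Δ1 s3=1 s1=1 clk=1 s0=1 s2=1
t14.Δ2 s3=1 s1=1 clk=1 s0=1 s2=0
t14.Δ3 s3=1 s1=1 clk=1 s0=0 s2=0
t15.Δ0 s3=1 s1=1 clk=1 s0=0 s2=0
t15.Δ1 s3=1 s1=1 clk=0 s0=0 s2=0
t16.Δ0 s3=1 s1=1 clk=0 s0=0 s2=0
t16.Δ1 s3=1 s1=1 clk=1 s0=0 s2=0
t16.Δ2 s3=1 s1=1 clk=1 s0=0 s2=1
t16.Δ3 s3=1 s1=1 clk=1 s0=1 s2=1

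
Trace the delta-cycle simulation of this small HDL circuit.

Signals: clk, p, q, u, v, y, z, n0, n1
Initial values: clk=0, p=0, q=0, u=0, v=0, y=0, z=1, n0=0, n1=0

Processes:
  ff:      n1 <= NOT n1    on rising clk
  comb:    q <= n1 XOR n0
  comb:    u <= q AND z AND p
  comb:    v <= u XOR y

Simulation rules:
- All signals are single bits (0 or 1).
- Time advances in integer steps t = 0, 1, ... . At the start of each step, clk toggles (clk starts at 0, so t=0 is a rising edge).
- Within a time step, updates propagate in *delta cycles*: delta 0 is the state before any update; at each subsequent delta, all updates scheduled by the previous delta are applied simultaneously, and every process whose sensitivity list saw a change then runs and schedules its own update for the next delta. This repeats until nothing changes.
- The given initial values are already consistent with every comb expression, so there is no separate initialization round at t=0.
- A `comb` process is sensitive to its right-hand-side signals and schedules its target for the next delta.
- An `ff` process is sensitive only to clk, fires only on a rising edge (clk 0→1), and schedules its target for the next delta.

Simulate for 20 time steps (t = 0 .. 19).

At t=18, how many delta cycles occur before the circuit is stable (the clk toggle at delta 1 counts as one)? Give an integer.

t0.Δ0 y=0 v=0 n1=0 clk=0 u=0 q=0 z=1 p=0 n0=0
t0.Δ1 y=0 v=0 n1=0 clk=1 u=0 q=0 z=1 p=0 n0=0
t0.Δ2 y=0 v=0 n1=1 clk=1 u=0 q=0 z=1 p=0 n0=0
t0.Δ3 y=0 v=0 n1=1 clk=1 u=0 q=1 z=1 p=0 n0=0
t1.Δ0 y=0 v=0 n1=1 clk=1 u=0 q=1 z=1 p=0 n0=0
t1.Δ1 y=0 v=0 n1=1 clk=0 u=0 q=1 z=1 p=0 n0=0
t2.Δ0 y=0 v=0 n1=1 clk=0 u=0 q=1 z=1 p=0 n0=0
t2.Δ1 y=0 v=0 n1=1 clk=1 u=0 q=1 z=1 p=0 n0=0
t2.Δ2 y=0 v=0 n1=0 clk=1 u=0 q=1 z=1 p=0 n0=0
t2.Δ3 y=0 v=0 n1=0 clk=1 u=0 q=0 z=1 p=0 n0=0
t3.Δ0 y=0 v=0 n1=0 clk=1 u=0 q=0 z=1 p=0 n0=0
t3.Δ1 y=0 v=0 n1=0 clk=0 u=0 q=0 z=1 p=0 n0=0
t4.Δ0 y=0 v=0 n1=0 clk=0 u=0 q=0 z=1 p=0 n0=0
t4.Δ1 y=0 v=0 n1=0 clk=1 u=0 q=0 z=1 p=0 n0=0
t4.Δ2 y=0 v=0 n1=1 clk=1 u=0 q=0 z=1 p=0 n0=0
t4.Δ3 y=0 v=0 n1=1 clk=1 u=0 q=1 z=1 p=0 n0=0
t5.Δ0 y=0 v=0 n1=1 clk=1 u=0 q=1 z=1 p=0 n0=0
t5.Δ1 y=0 v=0 n1=1 clk=0 u=0 q=1 z=1 p=0 n0=0
t6.Δ0 y=0 v=0 n1=1 clk=0 u=0 q=1 z=1 p=0 n0=0
t6.Δ1 y=0 v=0 n1=1 clk=1 u=0 q=1 z=1 p=0 n0=0
t6.Δ2 y=0 v=0 n1=0 clk=1 u=0 q=1 z=1 p=0 n0=0
t6.Δ3 y=0 v=0 n1=0 clk=1 u=0 q=0 z=1 p=0 n0=0
t7.Δ0 y=0 v=0 n1=0 clk=1 u=0 q=0 z=1 p=0 n0=0
t7.Δ1 y=0 v=0 n1=0 clk=0 u=0 q=0 z=1 p=0 n0=0
t8.Δ0 y=0 v=0 n1=0 clk=0 u=0 q=0 z=1 p=0 n0=0
t8.Δ1 y=0 v=0 n1=0 clk=1 u=0 q=0 z=1 p=0 n0=0
t8.Δ2 y=0 v=0 n1=1 clk=1 u=0 q=0 z=1 p=0 n0=0
t8.Δ3 y=0 v=0 n1=1 clk=1 u=0 q=1 z=1 p=0 n0=0
t9.Δ0 y=0 v=0 n1=1 clk=1 u=0 q=1 z=1 p=0 n0=0
t9.Δ1 y=0 v=0 n1=1 clk=0 u=0 q=1 z=1 p=0 n0=0
t10.Δ0 y=0 v=0 n1=1 clk=0 u=0 q=1 z=1 p=0 n0=0
t10.Δ1 y=0 v=0 n1=1 clk=1 u=0 q=1 z=1 p=0 n0=0
t10.Δ2 y=0 v=0 n1=0 clk=1 u=0 q=1 z=1 p=0 n0=0
t10.Δ3 y=0 v=0 n1=0 clk=1 u=0 q=0 z=1 p=0 n0=0
t11.Δ0 y=0 v=0 n1=0 clk=1 u=0 q=0 z=1 p=0 n0=0
t11.Δ1 y=0 v=0 n1=0 clk=0 u=0 q=0 z=1 p=0 n0=0
t12.Δ0 y=0 v=0 n1=0 clk=0 u=0 q=0 z=1 p=0 n0=0
t12.Δ1 y=0 v=0 n1=0 clk=1 u=0 q=0 z=1 p=0 n0=0
t12.Δ2 y=0 v=0 n1=1 clk=1 u=0 q=0 z=1 p=0 n0=0
t12.Δ3 y=0 v=0 n1=1 clk=1 u=0 q=1 z=1 p=0 n0=0
t13.Δ0 y=0 v=0 n1=1 clk=1 u=0 q=1 z=1 p=0 n0=0
t13.Δ1 y=0 v=0 n1=1 clk=0 u=0 q=1 z=1 p=0 n0=0
t14.Δ0 y=0 v=0 n1=1 clk=0 u=0 q=1 z=1 p=0 n0=0
t14.Δ1 y=0 v=0 n1=1 clk=1 u=0 q=1 z=1 p=0 n0=0
t14.Δ2 y=0 v=0 n1=0 clk=1 u=0 q=1 z=1 p=0 n0=0
t14.Δ3 y=0 v=0 n1=0 clk=1 u=0 q=0 z=1 p=0 n0=0
t15.Δ0 y=0 v=0 n1=0 clk=1 u=0 q=0 z=1 p=0 n0=0
t15.Δ1 y=0 v=0 n1=0 clk=0 u=0 q=0 z=1 p=0 n0=0
t16.Δ0 y=0 v=0 n1=0 clk=0 u=0 q=0 z=1 p=0 n0=0
t16.Δ1 y=0 v=0 n1=0 clk=1 u=0 q=0 z=1 p=0 n0=0
t16.Δ2 y=0 v=0 n1=1 clk=1 u=0 q=0 z=1 p=0 n0=0
t16.Δ3 y=0 v=0 n1=1 clk=1 u=0 q=1 z=1 p=0 n0=0
t17.Δ0 y=0 v=0 n1=1 clk=1 u=0 q=1 z=1 p=0 n0=0
t17.Δ1 y=0 v=0 n1=1 clk=0 u=0 q=1 z=1 p=0 n0=0
t18.Δ0 y=0 v=0 n1=1 clk=0 u=0 q=1 z=1 p=0 n0=0
t18.Δ1 y=0 v=0 n1=1 clk=1 u=0 q=1 z=1 p=0 n0=0
t18.Δ2 y=0 v=0 n1=0 clk=1 u=0 q=1 z=1 p=0 n0=0
t18.Δ3 y=0 v=0 n1=0 clk=1 u=0 q=0 z=1 p=0 n0=0
t19.Δ0 y=0 v=0 n1=0 clk=1 u=0 q=0 z=1 p=0 n0=0
t19.Δ1 y=0 v=0 n1=0 clk=0 u=0 q=0 z=1 p=0 n0=0

3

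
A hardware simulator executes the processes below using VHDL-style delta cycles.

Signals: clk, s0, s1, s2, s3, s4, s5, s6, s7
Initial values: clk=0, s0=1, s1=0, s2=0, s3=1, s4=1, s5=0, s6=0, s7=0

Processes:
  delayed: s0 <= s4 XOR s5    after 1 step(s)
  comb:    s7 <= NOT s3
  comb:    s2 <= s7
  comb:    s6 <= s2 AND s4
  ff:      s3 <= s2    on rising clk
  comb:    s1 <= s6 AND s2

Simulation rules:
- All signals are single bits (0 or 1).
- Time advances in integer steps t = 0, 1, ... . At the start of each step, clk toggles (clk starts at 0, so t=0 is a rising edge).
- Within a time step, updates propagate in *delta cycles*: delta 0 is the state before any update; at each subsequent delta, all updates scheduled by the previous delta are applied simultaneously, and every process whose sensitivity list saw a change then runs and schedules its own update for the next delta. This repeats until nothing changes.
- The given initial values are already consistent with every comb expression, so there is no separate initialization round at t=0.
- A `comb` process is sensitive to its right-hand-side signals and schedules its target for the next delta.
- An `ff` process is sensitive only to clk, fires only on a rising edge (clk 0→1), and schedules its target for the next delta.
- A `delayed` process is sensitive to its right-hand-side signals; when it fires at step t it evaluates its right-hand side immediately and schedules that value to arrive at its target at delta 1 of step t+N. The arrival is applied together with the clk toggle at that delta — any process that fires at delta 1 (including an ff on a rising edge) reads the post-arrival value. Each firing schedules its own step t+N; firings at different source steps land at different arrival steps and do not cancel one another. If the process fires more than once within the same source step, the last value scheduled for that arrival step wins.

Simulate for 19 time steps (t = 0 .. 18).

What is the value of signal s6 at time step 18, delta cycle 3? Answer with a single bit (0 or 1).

[bits: s0,clk,s1,s3,s4,s2,s6,s5,s7]
t=0: Δ0=100110000 Δ1=110110000 Δ2=110010000 Δ3=110010001 Δ4=110011001 Δ5=110011101 Δ6=111011101 | 6Δ
t=1: Δ0=111011101 Δ1=101011101 | 1Δ
t=2: Δ0=101011101 Δ1=111011101 Δ2=111111101 Δ3=111111100 Δ4=111110100 Δ5=110110000 | 5Δ
t=3: Δ0=110110000 Δ1=100110000 | 1Δ
t=4: Δ0=100110000 Δ1=110110000 Δ2=110010000 Δ3=110010001 Δ4=110011001 Δ5=110011101 Δ6=111011101 | 6Δ
t=5: Δ0=111011101 Δ1=101011101 | 1Δ
t=6: Δ0=101011101 Δ1=111011101 Δ2=111111101 Δ3=111111100 Δ4=111110100 Δ5=110110000 | 5Δ
t=7: Δ0=110110000 Δ1=100110000 | 1Δ
t=8: Δ0=100110000 Δ1=110110000 Δ2=110010000 Δ3=110010001 Δ4=110011001 Δ5=110011101 Δ6=111011101 | 6Δ
t=9: Δ0=111011101 Δ1=101011101 | 1Δ
t=10: Δ0=101011101 Δ1=111011101 Δ2=111111101 Δ3=111111100 Δ4=111110100 Δ5=110110000 | 5Δ
t=11: Δ0=110110000 Δ1=100110000 | 1Δ
t=12: Δ0=100110000 Δ1=110110000 Δ2=110010000 Δ3=110010001 Δ4=110011001 Δ5=110011101 Δ6=111011101 | 6Δ
t=13: Δ0=111011101 Δ1=101011101 | 1Δ
t=14: Δ0=101011101 Δ1=111011101 Δ2=111111101 Δ3=111111100 Δ4=111110100 Δ5=110110000 | 5Δ
t=15: Δ0=110110000 Δ1=100110000 | 1Δ
t=16: Δ0=100110000 Δ1=110110000 Δ2=110010000 Δ3=110010001 Δ4=110011001 Δ5=110011101 Δ6=111011101 | 6Δ
t=17: Δ0=111011101 Δ1=101011101 | 1Δ
t=18: Δ0=101011101 Δ1=111011101 Δ2=111111101 Δ3=111111100 Δ4=111110100 Δ5=110110000 | 5Δ

1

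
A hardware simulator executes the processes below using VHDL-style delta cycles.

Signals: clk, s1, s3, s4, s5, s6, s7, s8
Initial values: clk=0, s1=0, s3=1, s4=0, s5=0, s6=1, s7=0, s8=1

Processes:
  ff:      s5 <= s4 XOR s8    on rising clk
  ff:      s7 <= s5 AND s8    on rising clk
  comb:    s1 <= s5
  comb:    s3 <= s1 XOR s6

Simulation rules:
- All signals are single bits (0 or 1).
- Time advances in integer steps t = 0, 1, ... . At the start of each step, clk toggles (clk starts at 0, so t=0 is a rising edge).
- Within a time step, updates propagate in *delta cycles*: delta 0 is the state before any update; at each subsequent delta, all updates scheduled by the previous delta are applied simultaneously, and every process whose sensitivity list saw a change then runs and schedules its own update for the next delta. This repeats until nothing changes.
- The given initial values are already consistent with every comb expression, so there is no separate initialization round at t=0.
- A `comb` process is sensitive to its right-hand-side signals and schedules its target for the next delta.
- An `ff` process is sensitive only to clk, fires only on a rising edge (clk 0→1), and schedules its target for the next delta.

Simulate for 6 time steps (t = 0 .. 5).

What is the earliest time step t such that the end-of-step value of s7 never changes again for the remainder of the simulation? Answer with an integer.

2

t=0 Δ0: s4=0 s5=0 s6=1 s8=1 s3=1 s1=0 s7=0 clk=0
  Δ1: clk:0→1
  Δ2: s5:0→1
  Δ3: s1:0→1
  Δ4: s3:1→0
  (4Δ to stable)
t=1 Δ0: s4=0 s5=1 s6=1 s8=1 s3=0 s1=1 s7=0 clk=1
  Δ1: clk:1→0
  (1Δ to stable)
t=2 Δ0: s4=0 s5=1 s6=1 s8=1 s3=0 s1=1 s7=0 clk=0
  Δ1: clk:0→1
  Δ2: s7:0→1
  (2Δ to stable)
t=3 Δ0: s4=0 s5=1 s6=1 s8=1 s3=0 s1=1 s7=1 clk=1
  Δ1: clk:1→0
  (1Δ to stable)
t=4 Δ0: s4=0 s5=1 s6=1 s8=1 s3=0 s1=1 s7=1 clk=0
  Δ1: clk:0→1
  (1Δ to stable)
t=5 Δ0: s4=0 s5=1 s6=1 s8=1 s3=0 s1=1 s7=1 clk=1
  Δ1: clk:1→0
  (1Δ to stable)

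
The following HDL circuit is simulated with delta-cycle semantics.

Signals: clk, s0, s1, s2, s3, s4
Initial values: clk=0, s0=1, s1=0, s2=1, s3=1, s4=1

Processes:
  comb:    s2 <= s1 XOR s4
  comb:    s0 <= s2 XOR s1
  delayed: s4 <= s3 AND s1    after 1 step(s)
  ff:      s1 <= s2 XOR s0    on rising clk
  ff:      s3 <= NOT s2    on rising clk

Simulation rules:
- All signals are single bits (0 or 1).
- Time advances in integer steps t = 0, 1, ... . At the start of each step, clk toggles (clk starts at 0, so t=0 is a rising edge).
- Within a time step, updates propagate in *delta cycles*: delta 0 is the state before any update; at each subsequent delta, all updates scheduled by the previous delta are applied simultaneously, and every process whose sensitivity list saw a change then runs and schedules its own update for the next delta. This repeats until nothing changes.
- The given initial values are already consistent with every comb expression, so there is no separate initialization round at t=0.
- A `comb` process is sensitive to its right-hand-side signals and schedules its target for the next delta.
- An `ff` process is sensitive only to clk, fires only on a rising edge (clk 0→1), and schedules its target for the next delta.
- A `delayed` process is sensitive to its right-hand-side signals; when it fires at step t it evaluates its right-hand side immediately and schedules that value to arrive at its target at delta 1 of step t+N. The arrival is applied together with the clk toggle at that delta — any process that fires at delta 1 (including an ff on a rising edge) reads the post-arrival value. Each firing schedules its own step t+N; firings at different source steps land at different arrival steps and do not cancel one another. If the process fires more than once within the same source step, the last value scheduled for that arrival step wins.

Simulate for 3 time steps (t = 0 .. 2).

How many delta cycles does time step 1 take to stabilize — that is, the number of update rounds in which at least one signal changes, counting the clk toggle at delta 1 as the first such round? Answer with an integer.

t0.Δ0 clk=0 s4=1 s1=0 s3=1 s2=1 s0=1
t0.Δ1 clk=1 s4=1 s1=0 s3=1 s2=1 s0=1
t0.Δ2 clk=1 s4=1 s1=0 s3=0 s2=1 s0=1
t1.Δ0 clk=1 s4=1 s1=0 s3=0 s2=1 s0=1
t1.Δ1 clk=0 s4=0 s1=0 s3=0 s2=1 s0=1
t1.Δ2 clk=0 s4=0 s1=0 s3=0 s2=0 s0=1
t1.Δ3 clk=0 s4=0 s1=0 s3=0 s2=0 s0=0
t2.Δ0 clk=0 s4=0 s1=0 s3=0 s2=0 s0=0
t2.Δ1 clk=1 s4=0 s1=0 s3=0 s2=0 s0=0
t2.Δ2 clk=1 s4=0 s1=0 s3=1 s2=0 s0=0

3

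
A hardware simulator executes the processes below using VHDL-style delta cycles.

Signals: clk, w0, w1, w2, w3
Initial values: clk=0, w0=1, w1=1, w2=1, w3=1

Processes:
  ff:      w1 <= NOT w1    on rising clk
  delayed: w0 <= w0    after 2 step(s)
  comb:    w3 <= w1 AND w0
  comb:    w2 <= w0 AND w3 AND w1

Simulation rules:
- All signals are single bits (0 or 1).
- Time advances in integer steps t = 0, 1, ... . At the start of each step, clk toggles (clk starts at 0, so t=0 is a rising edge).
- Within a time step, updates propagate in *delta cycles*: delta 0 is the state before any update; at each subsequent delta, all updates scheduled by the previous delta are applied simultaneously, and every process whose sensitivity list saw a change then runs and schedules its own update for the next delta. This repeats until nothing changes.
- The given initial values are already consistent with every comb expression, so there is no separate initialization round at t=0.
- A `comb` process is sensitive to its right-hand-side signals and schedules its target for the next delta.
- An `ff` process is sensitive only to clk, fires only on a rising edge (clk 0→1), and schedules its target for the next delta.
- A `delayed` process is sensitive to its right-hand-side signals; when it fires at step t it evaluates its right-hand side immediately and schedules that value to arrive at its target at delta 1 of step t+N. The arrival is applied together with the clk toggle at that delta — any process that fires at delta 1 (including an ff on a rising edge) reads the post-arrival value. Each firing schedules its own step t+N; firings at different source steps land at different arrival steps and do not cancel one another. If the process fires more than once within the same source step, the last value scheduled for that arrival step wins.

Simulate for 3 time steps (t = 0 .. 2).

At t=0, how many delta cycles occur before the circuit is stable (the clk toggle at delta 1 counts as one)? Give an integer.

t=0 Δ0: clk=0 w2=1 w0=1 w1=1 w3=1
  Δ1: clk:0→1
  Δ2: w1:1→0
  Δ3: w2:1→0, w3:1→0
  (3Δ to stable)
t=1 Δ0: clk=1 w2=0 w0=1 w1=0 w3=0
  Δ1: clk:1→0
  (1Δ to stable)
t=2 Δ0: clk=0 w2=0 w0=1 w1=0 w3=0
  Δ1: clk:0→1
  Δ2: w1:0→1
  Δ3: w3:0→1
  Δ4: w2:0→1
  (4Δ to stable)

3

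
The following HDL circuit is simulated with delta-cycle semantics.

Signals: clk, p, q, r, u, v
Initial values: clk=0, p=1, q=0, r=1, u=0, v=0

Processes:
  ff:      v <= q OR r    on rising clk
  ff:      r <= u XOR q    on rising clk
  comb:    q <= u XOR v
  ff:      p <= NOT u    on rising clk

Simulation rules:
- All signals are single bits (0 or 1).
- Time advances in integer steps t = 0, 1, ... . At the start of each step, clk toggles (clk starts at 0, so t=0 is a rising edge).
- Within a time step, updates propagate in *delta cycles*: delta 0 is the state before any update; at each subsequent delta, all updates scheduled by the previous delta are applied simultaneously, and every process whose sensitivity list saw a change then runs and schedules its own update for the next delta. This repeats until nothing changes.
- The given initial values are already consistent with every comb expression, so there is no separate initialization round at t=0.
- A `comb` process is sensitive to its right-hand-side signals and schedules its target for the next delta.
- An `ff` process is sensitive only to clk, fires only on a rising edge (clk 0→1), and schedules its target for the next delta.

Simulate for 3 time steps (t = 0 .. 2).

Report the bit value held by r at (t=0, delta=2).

t0.Δ0 clk=0 v=0 r=1 p=1 q=0 u=0
t0.Δ1 clk=1 v=0 r=1 p=1 q=0 u=0
t0.Δ2 clk=1 v=1 r=0 p=1 q=0 u=0
t0.Δ3 clk=1 v=1 r=0 p=1 q=1 u=0
t1.Δ0 clk=1 v=1 r=0 p=1 q=1 u=0
t1.Δ1 clk=0 v=1 r=0 p=1 q=1 u=0
t2.Δ0 clk=0 v=1 r=0 p=1 q=1 u=0
t2.Δ1 clk=1 v=1 r=0 p=1 q=1 u=0
t2.Δ2 clk=1 v=1 r=1 p=1 q=1 u=0

0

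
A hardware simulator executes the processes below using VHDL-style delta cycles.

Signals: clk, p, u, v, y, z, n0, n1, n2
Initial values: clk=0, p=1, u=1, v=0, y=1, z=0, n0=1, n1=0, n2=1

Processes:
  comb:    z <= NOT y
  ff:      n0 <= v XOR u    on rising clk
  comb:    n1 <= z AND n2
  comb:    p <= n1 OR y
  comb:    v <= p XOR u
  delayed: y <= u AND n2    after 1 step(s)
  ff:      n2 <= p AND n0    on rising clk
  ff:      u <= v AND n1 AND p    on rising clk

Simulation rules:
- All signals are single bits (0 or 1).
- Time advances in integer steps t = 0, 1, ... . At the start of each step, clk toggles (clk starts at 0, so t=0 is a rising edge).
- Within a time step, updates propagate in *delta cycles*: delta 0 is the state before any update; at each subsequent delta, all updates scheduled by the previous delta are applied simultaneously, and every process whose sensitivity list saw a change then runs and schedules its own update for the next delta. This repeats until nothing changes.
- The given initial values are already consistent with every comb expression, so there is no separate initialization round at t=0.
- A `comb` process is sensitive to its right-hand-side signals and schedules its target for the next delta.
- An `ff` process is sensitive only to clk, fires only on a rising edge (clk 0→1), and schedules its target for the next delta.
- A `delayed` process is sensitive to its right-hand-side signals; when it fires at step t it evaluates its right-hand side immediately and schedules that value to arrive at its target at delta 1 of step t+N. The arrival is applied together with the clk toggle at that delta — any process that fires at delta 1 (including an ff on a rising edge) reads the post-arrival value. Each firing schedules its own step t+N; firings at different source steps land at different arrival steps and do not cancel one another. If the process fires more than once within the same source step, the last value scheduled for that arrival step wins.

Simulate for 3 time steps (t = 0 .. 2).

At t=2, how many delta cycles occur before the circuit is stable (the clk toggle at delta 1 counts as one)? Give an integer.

t=0 Δ0: p=1 n0=1 n2=1 y=1 clk=0 z=0 u=1 n1=0 v=0
  Δ1: clk:0→1
  Δ2: u:1→0
  Δ3: v:0→1
  (3Δ to stable)
t=1 Δ0: p=1 n0=1 n2=1 y=1 clk=1 z=0 u=0 n1=0 v=1
  Δ1: y:1→0, clk:1→0
  Δ2: p:1→0, z:0→1
  Δ3: n1:0→1, v:1→0
  Δ4: p:0→1
  Δ5: v:0→1
  (5Δ to stable)
t=2 Δ0: p=1 n0=1 n2=1 y=0 clk=0 z=1 u=0 n1=1 v=1
  Δ1: clk:0→1
  Δ2: u:0→1
  Δ3: v:1→0
  (3Δ to stable)

3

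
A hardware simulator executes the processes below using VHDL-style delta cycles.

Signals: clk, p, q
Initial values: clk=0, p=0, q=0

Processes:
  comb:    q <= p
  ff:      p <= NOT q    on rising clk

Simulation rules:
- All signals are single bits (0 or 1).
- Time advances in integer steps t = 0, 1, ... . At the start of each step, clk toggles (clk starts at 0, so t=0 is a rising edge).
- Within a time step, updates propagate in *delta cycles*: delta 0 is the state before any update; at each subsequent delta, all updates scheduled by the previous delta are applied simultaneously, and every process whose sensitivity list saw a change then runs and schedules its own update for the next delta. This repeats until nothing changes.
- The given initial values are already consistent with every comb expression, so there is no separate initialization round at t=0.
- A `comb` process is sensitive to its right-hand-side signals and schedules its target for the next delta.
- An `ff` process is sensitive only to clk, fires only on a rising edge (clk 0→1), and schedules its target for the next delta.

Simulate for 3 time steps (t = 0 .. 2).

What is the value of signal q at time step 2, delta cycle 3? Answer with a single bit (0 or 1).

t=0 Δ0: clk=0 p=0 q=0
  Δ1: clk:0→1
  Δ2: p:0→1
  Δ3: q:0→1
  (3Δ to stable)
t=1 Δ0: clk=1 p=1 q=1
  Δ1: clk:1→0
  (1Δ to stable)
t=2 Δ0: clk=0 p=1 q=1
  Δ1: clk:0→1
  Δ2: p:1→0
  Δ3: q:1→0
  (3Δ to stable)

0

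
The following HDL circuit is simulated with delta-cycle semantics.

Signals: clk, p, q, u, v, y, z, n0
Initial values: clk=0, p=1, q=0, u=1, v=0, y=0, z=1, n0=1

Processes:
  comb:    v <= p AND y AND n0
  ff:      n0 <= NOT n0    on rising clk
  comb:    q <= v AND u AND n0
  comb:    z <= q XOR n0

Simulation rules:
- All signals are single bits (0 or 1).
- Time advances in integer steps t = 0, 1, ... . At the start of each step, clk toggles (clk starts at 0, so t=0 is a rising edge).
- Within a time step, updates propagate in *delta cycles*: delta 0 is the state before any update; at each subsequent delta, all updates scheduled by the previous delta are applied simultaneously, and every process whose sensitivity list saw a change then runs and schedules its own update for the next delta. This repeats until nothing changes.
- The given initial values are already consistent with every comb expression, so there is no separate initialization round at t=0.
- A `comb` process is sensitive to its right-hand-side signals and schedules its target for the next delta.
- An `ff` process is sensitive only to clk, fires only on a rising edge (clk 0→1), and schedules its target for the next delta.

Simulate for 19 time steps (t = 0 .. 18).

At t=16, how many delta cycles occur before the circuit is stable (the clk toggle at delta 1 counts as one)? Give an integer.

t0.Δ0 n0=1 v=0 clk=0 p=1 z=1 q=0 y=0 u=1
t0.Δ1 n0=1 v=0 clk=1 p=1 z=1 q=0 y=0 u=1
t0.Δ2 n0=0 v=0 clk=1 p=1 z=1 q=0 y=0 u=1
t0.Δ3 n0=0 v=0 clk=1 p=1 z=0 q=0 y=0 u=1
t1.Δ0 n0=0 v=0 clk=1 p=1 z=0 q=0 y=0 u=1
t1.Δ1 n0=0 v=0 clk=0 p=1 z=0 q=0 y=0 u=1
t2.Δ0 n0=0 v=0 clk=0 p=1 z=0 q=0 y=0 u=1
t2.Δ1 n0=0 v=0 clk=1 p=1 z=0 q=0 y=0 u=1
t2.Δ2 n0=1 v=0 clk=1 p=1 z=0 q=0 y=0 u=1
t2.Δ3 n0=1 v=0 clk=1 p=1 z=1 q=0 y=0 u=1
t3.Δ0 n0=1 v=0 clk=1 p=1 z=1 q=0 y=0 u=1
t3.Δ1 n0=1 v=0 clk=0 p=1 z=1 q=0 y=0 u=1
t4.Δ0 n0=1 v=0 clk=0 p=1 z=1 q=0 y=0 u=1
t4.Δ1 n0=1 v=0 clk=1 p=1 z=1 q=0 y=0 u=1
t4.Δ2 n0=0 v=0 clk=1 p=1 z=1 q=0 y=0 u=1
t4.Δ3 n0=0 v=0 clk=1 p=1 z=0 q=0 y=0 u=1
t5.Δ0 n0=0 v=0 clk=1 p=1 z=0 q=0 y=0 u=1
t5.Δ1 n0=0 v=0 clk=0 p=1 z=0 q=0 y=0 u=1
t6.Δ0 n0=0 v=0 clk=0 p=1 z=0 q=0 y=0 u=1
t6.Δ1 n0=0 v=0 clk=1 p=1 z=0 q=0 y=0 u=1
t6.Δ2 n0=1 v=0 clk=1 p=1 z=0 q=0 y=0 u=1
t6.Δ3 n0=1 v=0 clk=1 p=1 z=1 q=0 y=0 u=1
t7.Δ0 n0=1 v=0 clk=1 p=1 z=1 q=0 y=0 u=1
t7.Δ1 n0=1 v=0 clk=0 p=1 z=1 q=0 y=0 u=1
t8.Δ0 n0=1 v=0 clk=0 p=1 z=1 q=0 y=0 u=1
t8.Δ1 n0=1 v=0 clk=1 p=1 z=1 q=0 y=0 u=1
t8.Δ2 n0=0 v=0 clk=1 p=1 z=1 q=0 y=0 u=1
t8.Δ3 n0=0 v=0 clk=1 p=1 z=0 q=0 y=0 u=1
t9.Δ0 n0=0 v=0 clk=1 p=1 z=0 q=0 y=0 u=1
t9.Δ1 n0=0 v=0 clk=0 p=1 z=0 q=0 y=0 u=1
t10.Δ0 n0=0 v=0 clk=0 p=1 z=0 q=0 y=0 u=1
t10.Δ1 n0=0 v=0 clk=1 p=1 z=0 q=0 y=0 u=1
t10.Δ2 n0=1 v=0 clk=1 p=1 z=0 q=0 y=0 u=1
t10.Δ3 n0=1 v=0 clk=1 p=1 z=1 q=0 y=0 u=1
t11.Δ0 n0=1 v=0 clk=1 p=1 z=1 q=0 y=0 u=1
t11.Δ1 n0=1 v=0 clk=0 p=1 z=1 q=0 y=0 u=1
t12.Δ0 n0=1 v=0 clk=0 p=1 z=1 q=0 y=0 u=1
t12.Δ1 n0=1 v=0 clk=1 p=1 z=1 q=0 y=0 u=1
t12.Δ2 n0=0 v=0 clk=1 p=1 z=1 q=0 y=0 u=1
t12.Δ3 n0=0 v=0 clk=1 p=1 z=0 q=0 y=0 u=1
t13.Δ0 n0=0 v=0 clk=1 p=1 z=0 q=0 y=0 u=1
t13.Δ1 n0=0 v=0 clk=0 p=1 z=0 q=0 y=0 u=1
t14.Δ0 n0=0 v=0 clk=0 p=1 z=0 q=0 y=0 u=1
t14.Δ1 n0=0 v=0 clk=1 p=1 z=0 q=0 y=0 u=1
t14.Δ2 n0=1 v=0 clk=1 p=1 z=0 q=0 y=0 u=1
t14.Δ3 n0=1 v=0 clk=1 p=1 z=1 q=0 y=0 u=1
t15.Δ0 n0=1 v=0 clk=1 p=1 z=1 q=0 y=0 u=1
t15.Δ1 n0=1 v=0 clk=0 p=1 z=1 q=0 y=0 u=1
t16.Δ0 n0=1 v=0 clk=0 p=1 z=1 q=0 y=0 u=1
t16.Δ1 n0=1 v=0 clk=1 p=1 z=1 q=0 y=0 u=1
t16.Δ2 n0=0 v=0 clk=1 p=1 z=1 q=0 y=0 u=1
t16.Δ3 n0=0 v=0 clk=1 p=1 z=0 q=0 y=0 u=1
t17.Δ0 n0=0 v=0 clk=1 p=1 z=0 q=0 y=0 u=1
t17.Δ1 n0=0 v=0 clk=0 p=1 z=0 q=0 y=0 u=1
t18.Δ0 n0=0 v=0 clk=0 p=1 z=0 q=0 y=0 u=1
t18.Δ1 n0=0 v=0 clk=1 p=1 z=0 q=0 y=0 u=1
t18.Δ2 n0=1 v=0 clk=1 p=1 z=0 q=0 y=0 u=1
t18.Δ3 n0=1 v=0 clk=1 p=1 z=1 q=0 y=0 u=1

3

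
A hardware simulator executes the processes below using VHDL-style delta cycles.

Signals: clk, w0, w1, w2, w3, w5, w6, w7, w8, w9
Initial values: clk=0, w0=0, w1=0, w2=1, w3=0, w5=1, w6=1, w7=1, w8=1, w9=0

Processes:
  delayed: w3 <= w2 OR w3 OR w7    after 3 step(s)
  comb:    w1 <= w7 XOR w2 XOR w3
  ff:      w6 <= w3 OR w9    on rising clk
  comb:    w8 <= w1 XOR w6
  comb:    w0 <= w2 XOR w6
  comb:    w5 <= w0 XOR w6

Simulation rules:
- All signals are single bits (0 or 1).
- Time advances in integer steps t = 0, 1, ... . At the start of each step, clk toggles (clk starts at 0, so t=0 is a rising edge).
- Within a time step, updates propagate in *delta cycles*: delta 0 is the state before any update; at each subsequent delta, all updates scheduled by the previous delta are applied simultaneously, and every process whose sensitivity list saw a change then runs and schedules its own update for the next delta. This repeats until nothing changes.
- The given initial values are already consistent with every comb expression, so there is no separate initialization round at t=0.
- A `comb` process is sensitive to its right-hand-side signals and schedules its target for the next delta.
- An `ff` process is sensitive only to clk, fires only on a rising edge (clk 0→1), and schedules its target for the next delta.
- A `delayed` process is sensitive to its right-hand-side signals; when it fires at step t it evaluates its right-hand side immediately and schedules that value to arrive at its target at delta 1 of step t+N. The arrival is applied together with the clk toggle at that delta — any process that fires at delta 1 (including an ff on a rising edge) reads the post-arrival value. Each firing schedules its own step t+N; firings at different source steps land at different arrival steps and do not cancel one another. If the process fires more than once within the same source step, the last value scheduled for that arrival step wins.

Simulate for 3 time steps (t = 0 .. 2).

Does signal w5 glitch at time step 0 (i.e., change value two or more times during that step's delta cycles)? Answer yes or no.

yes

t0.Δ0 w0=0 w6=1 w7=1 w1=0 w8=1 w5=1 clk=0 w3=0 w9=0 w2=1
t0.Δ1 w0=0 w6=1 w7=1 w1=0 w8=1 w5=1 clk=1 w3=0 w9=0 w2=1
t0.Δ2 w0=0 w6=0 w7=1 w1=0 w8=1 w5=1 clk=1 w3=0 w9=0 w2=1
t0.Δ3 w0=1 w6=0 w7=1 w1=0 w8=0 w5=0 clk=1 w3=0 w9=0 w2=1
t0.Δ4 w0=1 w6=0 w7=1 w1=0 w8=0 w5=1 clk=1 w3=0 w9=0 w2=1
t1.Δ0 w0=1 w6=0 w7=1 w1=0 w8=0 w5=1 clk=1 w3=0 w9=0 w2=1
t1.Δ1 w0=1 w6=0 w7=1 w1=0 w8=0 w5=1 clk=0 w3=0 w9=0 w2=1
t2.Δ0 w0=1 w6=0 w7=1 w1=0 w8=0 w5=1 clk=0 w3=0 w9=0 w2=1
t2.Δ1 w0=1 w6=0 w7=1 w1=0 w8=0 w5=1 clk=1 w3=0 w9=0 w2=1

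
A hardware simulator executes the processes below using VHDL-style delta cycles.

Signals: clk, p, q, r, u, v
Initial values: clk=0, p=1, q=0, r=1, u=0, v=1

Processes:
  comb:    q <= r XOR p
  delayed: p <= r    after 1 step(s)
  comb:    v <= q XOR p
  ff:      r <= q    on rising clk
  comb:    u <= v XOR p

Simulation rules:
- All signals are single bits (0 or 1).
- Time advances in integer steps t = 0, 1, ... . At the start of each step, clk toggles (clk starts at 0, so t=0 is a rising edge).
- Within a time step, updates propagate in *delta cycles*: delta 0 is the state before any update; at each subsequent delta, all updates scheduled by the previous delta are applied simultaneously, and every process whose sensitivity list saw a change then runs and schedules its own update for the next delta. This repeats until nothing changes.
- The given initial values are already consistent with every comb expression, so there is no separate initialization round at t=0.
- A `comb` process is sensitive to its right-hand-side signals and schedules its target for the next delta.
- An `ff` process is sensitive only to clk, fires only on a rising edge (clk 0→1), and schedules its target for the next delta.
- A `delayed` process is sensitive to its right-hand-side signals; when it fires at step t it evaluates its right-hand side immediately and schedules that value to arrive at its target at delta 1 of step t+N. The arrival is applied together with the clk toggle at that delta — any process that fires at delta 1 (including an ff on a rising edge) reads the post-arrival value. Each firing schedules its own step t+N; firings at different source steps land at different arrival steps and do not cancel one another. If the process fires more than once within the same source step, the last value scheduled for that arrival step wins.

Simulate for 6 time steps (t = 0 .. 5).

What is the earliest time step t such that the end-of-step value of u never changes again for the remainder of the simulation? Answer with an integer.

1

[bits: u,clk,q,v,p,r]
t=0: Δ0=000111 Δ1=010111 Δ2=010110 Δ3=011110 Δ4=011010 Δ5=111010 | 5Δ
t=1: Δ0=111010 Δ1=101000 Δ2=000100 Δ3=100000 Δ4=000000 | 4Δ
t=2: Δ0=000000 Δ1=010000 | 1Δ
t=3: Δ0=010000 Δ1=000000 | 1Δ
t=4: Δ0=000000 Δ1=010000 | 1Δ
t=5: Δ0=010000 Δ1=000000 | 1Δ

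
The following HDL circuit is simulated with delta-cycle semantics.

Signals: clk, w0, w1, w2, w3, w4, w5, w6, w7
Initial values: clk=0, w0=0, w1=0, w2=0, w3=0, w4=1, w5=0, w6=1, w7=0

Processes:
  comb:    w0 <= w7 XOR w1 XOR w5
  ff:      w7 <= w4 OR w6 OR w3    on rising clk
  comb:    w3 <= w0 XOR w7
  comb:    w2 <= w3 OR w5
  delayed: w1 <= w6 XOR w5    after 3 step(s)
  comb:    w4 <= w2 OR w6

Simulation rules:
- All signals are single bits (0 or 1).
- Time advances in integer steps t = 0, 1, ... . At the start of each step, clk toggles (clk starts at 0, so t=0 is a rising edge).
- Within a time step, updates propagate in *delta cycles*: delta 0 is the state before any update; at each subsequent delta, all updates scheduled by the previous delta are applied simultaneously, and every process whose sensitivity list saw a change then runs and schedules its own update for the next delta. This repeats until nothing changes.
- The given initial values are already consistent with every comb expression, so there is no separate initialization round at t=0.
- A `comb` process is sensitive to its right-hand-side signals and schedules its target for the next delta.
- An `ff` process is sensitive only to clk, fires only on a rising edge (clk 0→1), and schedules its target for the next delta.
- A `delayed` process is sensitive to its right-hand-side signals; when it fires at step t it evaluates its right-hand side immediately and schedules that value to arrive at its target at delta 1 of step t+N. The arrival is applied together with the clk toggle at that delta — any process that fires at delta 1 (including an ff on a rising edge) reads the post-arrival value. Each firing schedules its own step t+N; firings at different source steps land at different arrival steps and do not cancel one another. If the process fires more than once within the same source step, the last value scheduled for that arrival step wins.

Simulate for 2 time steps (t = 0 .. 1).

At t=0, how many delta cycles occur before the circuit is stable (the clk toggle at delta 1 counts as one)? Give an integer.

5

t0.Δ0 w6=1 w7=0 clk=0 w1=0 w4=1 w3=0 w5=0 w0=0 w2=0
t0.Δ1 w6=1 w7=0 clk=1 w1=0 w4=1 w3=0 w5=0 w0=0 w2=0
t0.Δ2 w6=1 w7=1 clk=1 w1=0 w4=1 w3=0 w5=0 w0=0 w2=0
t0.Δ3 w6=1 w7=1 clk=1 w1=0 w4=1 w3=1 w5=0 w0=1 w2=0
t0.Δ4 w6=1 w7=1 clk=1 w1=0 w4=1 w3=0 w5=0 w0=1 w2=1
t0.Δ5 w6=1 w7=1 clk=1 w1=0 w4=1 w3=0 w5=0 w0=1 w2=0
t1.Δ0 w6=1 w7=1 clk=1 w1=0 w4=1 w3=0 w5=0 w0=1 w2=0
t1.Δ1 w6=1 w7=1 clk=0 w1=0 w4=1 w3=0 w5=0 w0=1 w2=0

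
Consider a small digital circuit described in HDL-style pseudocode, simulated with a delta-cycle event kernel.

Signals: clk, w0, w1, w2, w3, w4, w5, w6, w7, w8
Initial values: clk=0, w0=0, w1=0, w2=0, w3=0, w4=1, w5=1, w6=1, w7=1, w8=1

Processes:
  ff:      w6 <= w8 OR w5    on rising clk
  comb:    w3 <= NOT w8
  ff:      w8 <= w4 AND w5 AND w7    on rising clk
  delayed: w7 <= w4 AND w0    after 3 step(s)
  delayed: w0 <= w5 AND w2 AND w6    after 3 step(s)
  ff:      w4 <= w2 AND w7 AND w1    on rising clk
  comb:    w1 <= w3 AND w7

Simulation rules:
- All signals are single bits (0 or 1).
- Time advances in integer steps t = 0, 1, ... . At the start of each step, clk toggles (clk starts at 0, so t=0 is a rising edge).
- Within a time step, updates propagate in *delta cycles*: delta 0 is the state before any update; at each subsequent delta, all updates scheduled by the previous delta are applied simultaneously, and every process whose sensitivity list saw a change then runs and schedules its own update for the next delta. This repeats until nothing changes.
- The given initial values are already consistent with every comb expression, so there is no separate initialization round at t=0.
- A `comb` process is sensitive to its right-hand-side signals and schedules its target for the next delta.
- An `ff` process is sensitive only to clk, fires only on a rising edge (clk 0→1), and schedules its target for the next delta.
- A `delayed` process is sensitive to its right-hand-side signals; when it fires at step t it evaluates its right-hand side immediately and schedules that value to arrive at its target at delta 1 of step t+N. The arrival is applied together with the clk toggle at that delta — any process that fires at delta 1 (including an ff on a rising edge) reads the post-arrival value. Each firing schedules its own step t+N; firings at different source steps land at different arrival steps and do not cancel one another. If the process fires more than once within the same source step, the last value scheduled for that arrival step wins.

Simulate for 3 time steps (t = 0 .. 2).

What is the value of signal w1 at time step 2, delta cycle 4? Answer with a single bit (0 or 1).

t=0 Δ0: w7=1 w6=1 w2=0 w0=0 w5=1 w4=1 w3=0 w8=1 w1=0 clk=0
  Δ1: clk:0→1
  Δ2: w4:1→0
  (2Δ to stable)
t=1 Δ0: w7=1 w6=1 w2=0 w0=0 w5=1 w4=0 w3=0 w8=1 w1=0 clk=1
  Δ1: clk:1→0
  (1Δ to stable)
t=2 Δ0: w7=1 w6=1 w2=0 w0=0 w5=1 w4=0 w3=0 w8=1 w1=0 clk=0
  Δ1: clk:0→1
  Δ2: w8:1→0
  Δ3: w3:0→1
  Δ4: w1:0→1
  (4Δ to stable)

1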